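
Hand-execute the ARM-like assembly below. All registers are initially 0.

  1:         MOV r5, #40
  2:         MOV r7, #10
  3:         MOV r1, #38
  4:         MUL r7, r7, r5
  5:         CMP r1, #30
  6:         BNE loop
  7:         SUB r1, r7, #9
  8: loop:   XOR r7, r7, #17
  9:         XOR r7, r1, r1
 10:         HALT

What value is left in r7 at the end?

0

r5=40
r7=10
r1=38
r7=10*40=400
CMP r1, #30  (cmp 38,30)
BNE loop: taken
r7=400^17=385
r7=38^38=0
halt.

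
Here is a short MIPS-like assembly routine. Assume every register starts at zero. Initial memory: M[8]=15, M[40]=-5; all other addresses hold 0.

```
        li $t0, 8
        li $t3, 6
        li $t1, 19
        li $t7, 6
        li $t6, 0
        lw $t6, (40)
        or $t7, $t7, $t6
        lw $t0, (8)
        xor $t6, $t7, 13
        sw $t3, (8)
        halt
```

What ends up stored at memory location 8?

6

$t0=8
$t3=6
$t1=19
$t7=6
$t6=0
$t6=M[40]=-5
$t7=6|(-5)=-1
$t0=M[8]=15
$t6=(-1)^13=-14
sw $t3, (8) → M[8]=6
halt.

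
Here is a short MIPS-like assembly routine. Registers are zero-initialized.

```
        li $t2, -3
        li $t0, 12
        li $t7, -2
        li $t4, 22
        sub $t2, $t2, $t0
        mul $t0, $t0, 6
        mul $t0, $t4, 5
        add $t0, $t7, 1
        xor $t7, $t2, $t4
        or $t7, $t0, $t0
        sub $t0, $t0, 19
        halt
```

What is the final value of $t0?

$t2=-3
$t0=12
$t7=-2
$t4=22
$t2=(-3)-12=-15
$t0=12*6=72
$t0=22*5=110
$t0=(-2)+1=-1
$t7=(-15)^22=-25
$t7=(-1)|(-1)=-1
$t0=(-1)-19=-20
halt.

-20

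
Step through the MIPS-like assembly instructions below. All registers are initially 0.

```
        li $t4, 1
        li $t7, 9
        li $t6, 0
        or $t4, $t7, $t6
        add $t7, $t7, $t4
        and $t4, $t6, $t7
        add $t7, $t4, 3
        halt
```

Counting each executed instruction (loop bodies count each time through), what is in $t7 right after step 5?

18

$t4=1
$t7=9
$t6=0
$t4=9|0=9
$t7=9+9=18
After step 5: $t7 = 18.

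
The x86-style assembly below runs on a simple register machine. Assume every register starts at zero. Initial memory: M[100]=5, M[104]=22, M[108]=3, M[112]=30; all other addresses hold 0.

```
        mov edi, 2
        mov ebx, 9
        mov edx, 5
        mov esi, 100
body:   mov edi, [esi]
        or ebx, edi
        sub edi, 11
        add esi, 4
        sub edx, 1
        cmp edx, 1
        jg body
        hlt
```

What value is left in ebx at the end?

edi=2
ebx=9
edx=5
esi=100
edi=M[100]=5
ebx=9|5=13
edi=5-11=-6
esi=100+4=104
edx=5-1=4
cmp edx, 1  (cmp 4,1)
jg body: taken
edi=M[104]=22
ebx=13|22=31
edi=22-11=11
esi=104+4=108
edx=4-1=3
cmp edx, 1  (cmp 3,1)
jg body: taken
edi=M[108]=3
ebx=31|3=31
edi=3-11=-8
esi=108+4=112
edx=3-1=2
cmp edx, 1  (cmp 2,1)
jg body: taken
edi=M[112]=30
ebx=31|30=31
edi=30-11=19
esi=112+4=116
edx=2-1=1
cmp edx, 1  (cmp 1,1)
jg body: not taken
halt.

31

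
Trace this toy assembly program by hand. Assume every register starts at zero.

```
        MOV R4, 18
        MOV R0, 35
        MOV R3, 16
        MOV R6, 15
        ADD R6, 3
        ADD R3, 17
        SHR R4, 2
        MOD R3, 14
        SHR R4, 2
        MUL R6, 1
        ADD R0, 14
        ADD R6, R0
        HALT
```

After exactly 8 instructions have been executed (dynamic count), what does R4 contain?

4

after MOV R4, 18: R4=18
after MOV R0, 35: R0=35
after MOV R3, 16: R3=16
after MOV R6, 15: R6=15
after ADD R6, 3: R6=15+3=18
after ADD R3, 17: R3=16+17=33
after SHR R4, 2: R4=18>>2=4
after MOD R3, 14: R3=33%14=5
After step 8: R4 = 4.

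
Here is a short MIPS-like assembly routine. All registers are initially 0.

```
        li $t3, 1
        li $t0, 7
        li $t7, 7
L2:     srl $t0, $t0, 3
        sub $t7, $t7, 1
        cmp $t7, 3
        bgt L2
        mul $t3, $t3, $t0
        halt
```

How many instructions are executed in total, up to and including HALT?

after li $t3, 1: $t3=1
after li $t0, 7: $t0=7
after li $t7, 7: $t7=7
after srl $t0, $t0, 3: $t0=7>>3=0
after sub $t7, $t7, 1: $t7=7-1=6
cmp $t7, 3  (cmp 6,3)
bgt L2: taken
after srl $t0, $t0, 3: $t0=0>>3=0
after sub $t7, $t7, 1: $t7=6-1=5
cmp $t7, 3  (cmp 5,3)
bgt L2: taken
after srl $t0, $t0, 3: $t0=0>>3=0
after sub $t7, $t7, 1: $t7=5-1=4
cmp $t7, 3  (cmp 4,3)
bgt L2: taken
after srl $t0, $t0, 3: $t0=0>>3=0
after sub $t7, $t7, 1: $t7=4-1=3
cmp $t7, 3  (cmp 3,3)
bgt L2: not taken
after mul $t3, $t3, $t0: $t3=1*0=0
halt.
Total executed instructions: 21.

21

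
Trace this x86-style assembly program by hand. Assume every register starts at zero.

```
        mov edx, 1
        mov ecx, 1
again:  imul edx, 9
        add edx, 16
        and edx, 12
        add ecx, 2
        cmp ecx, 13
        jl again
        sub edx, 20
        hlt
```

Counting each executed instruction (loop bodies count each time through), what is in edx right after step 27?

72

after mov edx, 1: edx=1
after mov ecx, 1: ecx=1
after imul edx, 9: edx=1*9=9
after add edx, 16: edx=9+16=25
after and edx, 12: edx=25&12=8
after add ecx, 2: ecx=1+2=3
cmp ecx, 13  (cmp 3,13)
jl again: taken
after imul edx, 9: edx=8*9=72
after add edx, 16: edx=72+16=88
after and edx, 12: edx=88&12=8
after add ecx, 2: ecx=3+2=5
cmp ecx, 13  (cmp 5,13)
jl again: taken
after imul edx, 9: edx=8*9=72
after add edx, 16: edx=72+16=88
after and edx, 12: edx=88&12=8
after add ecx, 2: ecx=5+2=7
cmp ecx, 13  (cmp 7,13)
jl again: taken
after imul edx, 9: edx=8*9=72
after add edx, 16: edx=72+16=88
after and edx, 12: edx=88&12=8
after add ecx, 2: ecx=7+2=9
cmp ecx, 13  (cmp 9,13)
jl again: taken
after imul edx, 9: edx=8*9=72
After step 27: edx = 72.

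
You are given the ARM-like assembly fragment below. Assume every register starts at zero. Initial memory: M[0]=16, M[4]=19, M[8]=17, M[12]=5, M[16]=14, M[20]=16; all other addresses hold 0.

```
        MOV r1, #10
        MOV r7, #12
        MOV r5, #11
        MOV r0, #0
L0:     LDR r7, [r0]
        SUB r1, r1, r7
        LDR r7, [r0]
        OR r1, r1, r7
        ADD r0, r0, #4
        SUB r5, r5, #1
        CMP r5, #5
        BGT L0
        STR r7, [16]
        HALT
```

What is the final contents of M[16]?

16

MOV r1, #10 → r1=10
MOV r7, #12 → r7=12
MOV r5, #11 → r5=11
MOV r0, #0 → r0=0
LDR r7, [r0] → r7=M[0]=16
SUB r1, r1, r7 → r1=10-16=-6
LDR r7, [r0] → r7=M[0]=16
OR r1, r1, r7 → r1=(-6)|16=-6
ADD r0, r0, #4 → r0=0+4=4
SUB r5, r5, #1 → r5=11-1=10
CMP r5, #5  (cmp 10,5)
BGT L0: taken
LDR r7, [r0] → r7=M[4]=19
SUB r1, r1, r7 → r1=(-6)-19=-25
LDR r7, [r0] → r7=M[4]=19
OR r1, r1, r7 → r1=(-25)|19=-9
ADD r0, r0, #4 → r0=4+4=8
SUB r5, r5, #1 → r5=10-1=9
CMP r5, #5  (cmp 9,5)
BGT L0: taken
LDR r7, [r0] → r7=M[8]=17
SUB r1, r1, r7 → r1=(-9)-17=-26
LDR r7, [r0] → r7=M[8]=17
OR r1, r1, r7 → r1=(-26)|17=-9
ADD r0, r0, #4 → r0=8+4=12
SUB r5, r5, #1 → r5=9-1=8
CMP r5, #5  (cmp 8,5)
BGT L0: taken
LDR r7, [r0] → r7=M[12]=5
SUB r1, r1, r7 → r1=(-9)-5=-14
LDR r7, [r0] → r7=M[12]=5
OR r1, r1, r7 → r1=(-14)|5=-9
ADD r0, r0, #4 → r0=12+4=16
SUB r5, r5, #1 → r5=8-1=7
CMP r5, #5  (cmp 7,5)
BGT L0: taken
LDR r7, [r0] → r7=M[16]=14
SUB r1, r1, r7 → r1=(-9)-14=-23
LDR r7, [r0] → r7=M[16]=14
OR r1, r1, r7 → r1=(-23)|14=-17
ADD r0, r0, #4 → r0=16+4=20
SUB r5, r5, #1 → r5=7-1=6
CMP r5, #5  (cmp 6,5)
BGT L0: taken
LDR r7, [r0] → r7=M[20]=16
SUB r1, r1, r7 → r1=(-17)-16=-33
LDR r7, [r0] → r7=M[20]=16
OR r1, r1, r7 → r1=(-33)|16=-33
ADD r0, r0, #4 → r0=20+4=24
SUB r5, r5, #1 → r5=6-1=5
CMP r5, #5  (cmp 5,5)
BGT L0: not taken
STR r7, [16] → M[16]=16
halt.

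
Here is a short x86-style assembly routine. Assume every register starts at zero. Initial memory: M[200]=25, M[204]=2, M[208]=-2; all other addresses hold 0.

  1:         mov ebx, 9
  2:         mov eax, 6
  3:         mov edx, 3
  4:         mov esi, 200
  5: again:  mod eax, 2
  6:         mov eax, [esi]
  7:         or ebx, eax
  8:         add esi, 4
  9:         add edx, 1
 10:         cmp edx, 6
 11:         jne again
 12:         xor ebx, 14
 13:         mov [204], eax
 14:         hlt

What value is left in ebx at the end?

mov ebx, 9 → ebx=9
mov eax, 6 → eax=6
mov edx, 3 → edx=3
mov esi, 200 → esi=200
mod eax, 2 → eax=6%2=0
mov eax, [esi] → eax=M[200]=25
or ebx, eax → ebx=9|25=25
add esi, 4 → esi=200+4=204
add edx, 1 → edx=3+1=4
cmp edx, 6  (cmp 4,6)
jne again: taken
mod eax, 2 → eax=25%2=1
mov eax, [esi] → eax=M[204]=2
or ebx, eax → ebx=25|2=27
add esi, 4 → esi=204+4=208
add edx, 1 → edx=4+1=5
cmp edx, 6  (cmp 5,6)
jne again: taken
mod eax, 2 → eax=2%2=0
mov eax, [esi] → eax=M[208]=-2
or ebx, eax → ebx=27|(-2)=-1
add esi, 4 → esi=208+4=212
add edx, 1 → edx=5+1=6
cmp edx, 6  (cmp 6,6)
jne again: not taken
xor ebx, 14 → ebx=(-1)^14=-15
mov [204], eax → M[204]=-2
halt.

-15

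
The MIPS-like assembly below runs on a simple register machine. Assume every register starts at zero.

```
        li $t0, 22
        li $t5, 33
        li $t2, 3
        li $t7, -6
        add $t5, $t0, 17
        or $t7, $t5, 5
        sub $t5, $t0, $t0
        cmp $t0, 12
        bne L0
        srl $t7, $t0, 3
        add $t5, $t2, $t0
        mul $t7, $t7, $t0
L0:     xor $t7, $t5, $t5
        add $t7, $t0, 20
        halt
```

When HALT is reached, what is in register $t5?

0

$t0=22
$t5=33
$t2=3
$t7=-6
$t5=22+17=39
$t7=39|5=39
$t5=22-22=0
cmp $t0, 12  (cmp 22,12)
bne L0: taken
$t7=0^0=0
$t7=22+20=42
halt.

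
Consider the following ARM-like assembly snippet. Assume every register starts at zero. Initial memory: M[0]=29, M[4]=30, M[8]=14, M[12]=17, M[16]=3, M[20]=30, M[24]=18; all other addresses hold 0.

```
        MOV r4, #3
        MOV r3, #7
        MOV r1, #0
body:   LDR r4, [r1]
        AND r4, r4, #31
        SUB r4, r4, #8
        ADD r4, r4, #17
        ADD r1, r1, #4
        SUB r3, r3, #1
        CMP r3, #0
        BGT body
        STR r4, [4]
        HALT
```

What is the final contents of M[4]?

27

after MOV r4, #3: r4=3
after MOV r3, #7: r3=7
after MOV r1, #0: r1=0
after LDR r4, [r1]: r4=M[0]=29
after AND r4, r4, #31: r4=29&31=29
after SUB r4, r4, #8: r4=29-8=21
after ADD r4, r4, #17: r4=21+17=38
after ADD r1, r1, #4: r1=0+4=4
after SUB r3, r3, #1: r3=7-1=6
CMP r3, #0  (cmp 6,0)
BGT body: taken
after LDR r4, [r1]: r4=M[4]=30
after AND r4, r4, #31: r4=30&31=30
after SUB r4, r4, #8: r4=30-8=22
after ADD r4, r4, #17: r4=22+17=39
after ADD r1, r1, #4: r1=4+4=8
after SUB r3, r3, #1: r3=6-1=5
CMP r3, #0  (cmp 5,0)
BGT body: taken
after LDR r4, [r1]: r4=M[8]=14
after AND r4, r4, #31: r4=14&31=14
after SUB r4, r4, #8: r4=14-8=6
after ADD r4, r4, #17: r4=6+17=23
after ADD r1, r1, #4: r1=8+4=12
after SUB r3, r3, #1: r3=5-1=4
CMP r3, #0  (cmp 4,0)
BGT body: taken
after LDR r4, [r1]: r4=M[12]=17
after AND r4, r4, #31: r4=17&31=17
after SUB r4, r4, #8: r4=17-8=9
after ADD r4, r4, #17: r4=9+17=26
after ADD r1, r1, #4: r1=12+4=16
after SUB r3, r3, #1: r3=4-1=3
CMP r3, #0  (cmp 3,0)
BGT body: taken
after LDR r4, [r1]: r4=M[16]=3
after AND r4, r4, #31: r4=3&31=3
after SUB r4, r4, #8: r4=3-8=-5
after ADD r4, r4, #17: r4=(-5)+17=12
after ADD r1, r1, #4: r1=16+4=20
after SUB r3, r3, #1: r3=3-1=2
CMP r3, #0  (cmp 2,0)
BGT body: taken
after LDR r4, [r1]: r4=M[20]=30
after AND r4, r4, #31: r4=30&31=30
after SUB r4, r4, #8: r4=30-8=22
after ADD r4, r4, #17: r4=22+17=39
after ADD r1, r1, #4: r1=20+4=24
after SUB r3, r3, #1: r3=2-1=1
CMP r3, #0  (cmp 1,0)
BGT body: taken
after LDR r4, [r1]: r4=M[24]=18
after AND r4, r4, #31: r4=18&31=18
after SUB r4, r4, #8: r4=18-8=10
after ADD r4, r4, #17: r4=10+17=27
after ADD r1, r1, #4: r1=24+4=28
after SUB r3, r3, #1: r3=1-1=0
CMP r3, #0  (cmp 0,0)
BGT body: not taken
STR r4, [4] → M[4]=27
halt.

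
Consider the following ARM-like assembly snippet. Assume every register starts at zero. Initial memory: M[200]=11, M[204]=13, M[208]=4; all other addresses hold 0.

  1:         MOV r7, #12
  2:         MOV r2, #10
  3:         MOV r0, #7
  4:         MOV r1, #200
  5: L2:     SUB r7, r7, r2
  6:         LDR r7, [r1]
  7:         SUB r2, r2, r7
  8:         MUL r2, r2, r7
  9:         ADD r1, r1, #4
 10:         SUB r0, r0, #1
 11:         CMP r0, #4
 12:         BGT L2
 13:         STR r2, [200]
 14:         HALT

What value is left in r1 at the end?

after MOV r7, #12: r7=12
after MOV r2, #10: r2=10
after MOV r0, #7: r0=7
after MOV r1, #200: r1=200
after SUB r7, r7, r2: r7=12-10=2
after LDR r7, [r1]: r7=M[200]=11
after SUB r2, r2, r7: r2=10-11=-1
after MUL r2, r2, r7: r2=(-1)*11=-11
after ADD r1, r1, #4: r1=200+4=204
after SUB r0, r0, #1: r0=7-1=6
CMP r0, #4  (cmp 6,4)
BGT L2: taken
after SUB r7, r7, r2: r7=11-(-11)=22
after LDR r7, [r1]: r7=M[204]=13
after SUB r2, r2, r7: r2=(-11)-13=-24
after MUL r2, r2, r7: r2=(-24)*13=-312
after ADD r1, r1, #4: r1=204+4=208
after SUB r0, r0, #1: r0=6-1=5
CMP r0, #4  (cmp 5,4)
BGT L2: taken
after SUB r7, r7, r2: r7=13-(-312)=325
after LDR r7, [r1]: r7=M[208]=4
after SUB r2, r2, r7: r2=(-312)-4=-316
after MUL r2, r2, r7: r2=(-316)*4=-1264
after ADD r1, r1, #4: r1=208+4=212
after SUB r0, r0, #1: r0=5-1=4
CMP r0, #4  (cmp 4,4)
BGT L2: not taken
STR r2, [200] → M[200]=-1264
halt.

212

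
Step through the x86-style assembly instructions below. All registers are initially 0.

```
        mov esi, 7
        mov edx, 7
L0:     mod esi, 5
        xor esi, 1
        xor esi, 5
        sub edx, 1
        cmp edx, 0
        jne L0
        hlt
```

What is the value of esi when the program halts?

esi=7
edx=7
esi=7%5=2
esi=2^1=3
esi=3^5=6
edx=7-1=6
cmp edx, 0  (cmp 6,0)
jne L0: taken
esi=6%5=1
esi=1^1=0
esi=0^5=5
edx=6-1=5
cmp edx, 0  (cmp 5,0)
jne L0: taken
esi=5%5=0
esi=0^1=1
esi=1^5=4
edx=5-1=4
cmp edx, 0  (cmp 4,0)
jne L0: taken
esi=4%5=4
esi=4^1=5
esi=5^5=0
edx=4-1=3
cmp edx, 0  (cmp 3,0)
jne L0: taken
esi=0%5=0
esi=0^1=1
esi=1^5=4
edx=3-1=2
cmp edx, 0  (cmp 2,0)
jne L0: taken
esi=4%5=4
esi=4^1=5
esi=5^5=0
edx=2-1=1
cmp edx, 0  (cmp 1,0)
jne L0: taken
esi=0%5=0
esi=0^1=1
esi=1^5=4
edx=1-1=0
cmp edx, 0  (cmp 0,0)
jne L0: not taken
halt.

4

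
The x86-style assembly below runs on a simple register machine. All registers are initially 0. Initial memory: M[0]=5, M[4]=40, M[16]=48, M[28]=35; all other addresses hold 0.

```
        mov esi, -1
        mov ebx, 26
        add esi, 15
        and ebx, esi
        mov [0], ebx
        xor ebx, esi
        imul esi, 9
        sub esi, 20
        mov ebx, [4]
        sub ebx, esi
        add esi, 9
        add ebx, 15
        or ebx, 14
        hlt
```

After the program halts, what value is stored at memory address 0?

esi=-1
ebx=26
esi=(-1)+15=14
ebx=26&14=10
mov [0], ebx → M[0]=10
ebx=10^14=4
esi=14*9=126
esi=126-20=106
ebx=M[4]=40
ebx=40-106=-66
esi=106+9=115
ebx=(-66)+15=-51
ebx=(-51)|14=-49
halt.

10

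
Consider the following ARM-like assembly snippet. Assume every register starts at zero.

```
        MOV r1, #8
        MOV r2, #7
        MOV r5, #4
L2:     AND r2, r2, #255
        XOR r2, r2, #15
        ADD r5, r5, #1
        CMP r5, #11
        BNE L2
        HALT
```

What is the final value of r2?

MOV r1, #8 → r1=8
MOV r2, #7 → r2=7
MOV r5, #4 → r5=4
AND r2, r2, #255 → r2=7&255=7
XOR r2, r2, #15 → r2=7^15=8
ADD r5, r5, #1 → r5=4+1=5
CMP r5, #11  (cmp 5,11)
BNE L2: taken
AND r2, r2, #255 → r2=8&255=8
XOR r2, r2, #15 → r2=8^15=7
ADD r5, r5, #1 → r5=5+1=6
CMP r5, #11  (cmp 6,11)
BNE L2: taken
AND r2, r2, #255 → r2=7&255=7
XOR r2, r2, #15 → r2=7^15=8
ADD r5, r5, #1 → r5=6+1=7
CMP r5, #11  (cmp 7,11)
BNE L2: taken
AND r2, r2, #255 → r2=8&255=8
XOR r2, r2, #15 → r2=8^15=7
ADD r5, r5, #1 → r5=7+1=8
CMP r5, #11  (cmp 8,11)
BNE L2: taken
AND r2, r2, #255 → r2=7&255=7
XOR r2, r2, #15 → r2=7^15=8
ADD r5, r5, #1 → r5=8+1=9
CMP r5, #11  (cmp 9,11)
BNE L2: taken
AND r2, r2, #255 → r2=8&255=8
XOR r2, r2, #15 → r2=8^15=7
ADD r5, r5, #1 → r5=9+1=10
CMP r5, #11  (cmp 10,11)
BNE L2: taken
AND r2, r2, #255 → r2=7&255=7
XOR r2, r2, #15 → r2=7^15=8
ADD r5, r5, #1 → r5=10+1=11
CMP r5, #11  (cmp 11,11)
BNE L2: not taken
halt.

8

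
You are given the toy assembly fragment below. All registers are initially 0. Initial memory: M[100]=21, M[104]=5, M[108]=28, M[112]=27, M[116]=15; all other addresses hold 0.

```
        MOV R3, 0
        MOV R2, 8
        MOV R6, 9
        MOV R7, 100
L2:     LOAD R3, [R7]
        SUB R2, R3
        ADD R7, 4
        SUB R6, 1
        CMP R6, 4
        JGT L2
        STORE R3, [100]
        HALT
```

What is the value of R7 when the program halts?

R3=0
R2=8
R6=9
R7=100
R3=M[100]=21
R2=8-21=-13
R7=100+4=104
R6=9-1=8
CMP R6, 4  (cmp 8,4)
JGT L2: taken
R3=M[104]=5
R2=(-13)-5=-18
R7=104+4=108
R6=8-1=7
CMP R6, 4  (cmp 7,4)
JGT L2: taken
R3=M[108]=28
R2=(-18)-28=-46
R7=108+4=112
R6=7-1=6
CMP R6, 4  (cmp 6,4)
JGT L2: taken
R3=M[112]=27
R2=(-46)-27=-73
R7=112+4=116
R6=6-1=5
CMP R6, 4  (cmp 5,4)
JGT L2: taken
R3=M[116]=15
R2=(-73)-15=-88
R7=116+4=120
R6=5-1=4
CMP R6, 4  (cmp 4,4)
JGT L2: not taken
STORE R3, [100] → M[100]=15
halt.

120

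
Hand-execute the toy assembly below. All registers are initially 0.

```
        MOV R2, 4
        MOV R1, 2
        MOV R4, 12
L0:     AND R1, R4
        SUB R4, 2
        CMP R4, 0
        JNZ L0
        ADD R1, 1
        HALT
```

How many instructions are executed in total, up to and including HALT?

MOV R2, 4 → R2=4
MOV R1, 2 → R1=2
MOV R4, 12 → R4=12
AND R1, R4 → R1=2&12=0
SUB R4, 2 → R4=12-2=10
CMP R4, 0  (cmp 10,0)
JNZ L0: taken
AND R1, R4 → R1=0&10=0
SUB R4, 2 → R4=10-2=8
CMP R4, 0  (cmp 8,0)
JNZ L0: taken
AND R1, R4 → R1=0&8=0
SUB R4, 2 → R4=8-2=6
CMP R4, 0  (cmp 6,0)
JNZ L0: taken
AND R1, R4 → R1=0&6=0
SUB R4, 2 → R4=6-2=4
CMP R4, 0  (cmp 4,0)
JNZ L0: taken
AND R1, R4 → R1=0&4=0
SUB R4, 2 → R4=4-2=2
CMP R4, 0  (cmp 2,0)
JNZ L0: taken
AND R1, R4 → R1=0&2=0
SUB R4, 2 → R4=2-2=0
CMP R4, 0  (cmp 0,0)
JNZ L0: not taken
ADD R1, 1 → R1=0+1=1
halt.
Total executed instructions: 29.

29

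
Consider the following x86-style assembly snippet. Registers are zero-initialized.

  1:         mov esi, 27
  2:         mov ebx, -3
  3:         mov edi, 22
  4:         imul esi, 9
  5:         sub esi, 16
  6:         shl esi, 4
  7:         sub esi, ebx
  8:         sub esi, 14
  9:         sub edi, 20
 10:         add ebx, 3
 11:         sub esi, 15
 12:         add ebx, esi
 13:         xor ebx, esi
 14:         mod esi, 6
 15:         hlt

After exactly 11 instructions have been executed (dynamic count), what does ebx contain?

0

mov esi, 27 → esi=27
mov ebx, -3 → ebx=-3
mov edi, 22 → edi=22
imul esi, 9 → esi=27*9=243
sub esi, 16 → esi=243-16=227
shl esi, 4 → esi=227<<4=3632
sub esi, ebx → esi=3632-(-3)=3635
sub esi, 14 → esi=3635-14=3621
sub edi, 20 → edi=22-20=2
add ebx, 3 → ebx=(-3)+3=0
sub esi, 15 → esi=3621-15=3606
After step 11: ebx = 0.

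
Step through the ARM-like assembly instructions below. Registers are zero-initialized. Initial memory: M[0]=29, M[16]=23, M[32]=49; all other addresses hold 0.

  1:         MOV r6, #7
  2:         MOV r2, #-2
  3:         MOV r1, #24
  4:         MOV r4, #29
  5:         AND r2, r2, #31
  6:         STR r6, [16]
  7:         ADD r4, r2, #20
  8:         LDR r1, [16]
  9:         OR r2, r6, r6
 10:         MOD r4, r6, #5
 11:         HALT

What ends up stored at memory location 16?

after MOV r6, #7: r6=7
after MOV r2, #-2: r2=-2
after MOV r1, #24: r1=24
after MOV r4, #29: r4=29
after AND r2, r2, #31: r2=(-2)&31=30
STR r6, [16] → M[16]=7
after ADD r4, r2, #20: r4=30+20=50
after LDR r1, [16]: r1=M[16]=7
after OR r2, r6, r6: r2=7|7=7
after MOD r4, r6, #5: r4=7%5=2
halt.

7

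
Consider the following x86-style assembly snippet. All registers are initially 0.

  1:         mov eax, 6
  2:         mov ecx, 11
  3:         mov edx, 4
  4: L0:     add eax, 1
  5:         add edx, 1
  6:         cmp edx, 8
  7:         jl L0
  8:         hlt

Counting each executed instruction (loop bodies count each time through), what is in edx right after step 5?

mov eax, 6 → eax=6
mov ecx, 11 → ecx=11
mov edx, 4 → edx=4
add eax, 1 → eax=6+1=7
add edx, 1 → edx=4+1=5
After step 5: edx = 5.

5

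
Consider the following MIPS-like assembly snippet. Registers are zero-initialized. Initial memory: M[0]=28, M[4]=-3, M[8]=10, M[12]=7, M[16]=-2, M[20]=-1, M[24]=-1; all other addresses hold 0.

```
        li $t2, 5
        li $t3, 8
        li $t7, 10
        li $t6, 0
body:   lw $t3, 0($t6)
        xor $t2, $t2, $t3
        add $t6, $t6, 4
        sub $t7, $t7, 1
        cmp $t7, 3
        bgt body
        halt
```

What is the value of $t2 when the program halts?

23

li $t2, 5 → $t2=5
li $t3, 8 → $t3=8
li $t7, 10 → $t7=10
li $t6, 0 → $t6=0
lw $t3, 0($t6) → $t3=M[0]=28
xor $t2, $t2, $t3 → $t2=5^28=25
add $t6, $t6, 4 → $t6=0+4=4
sub $t7, $t7, 1 → $t7=10-1=9
cmp $t7, 3  (cmp 9,3)
bgt body: taken
lw $t3, 0($t6) → $t3=M[4]=-3
xor $t2, $t2, $t3 → $t2=25^(-3)=-28
add $t6, $t6, 4 → $t6=4+4=8
sub $t7, $t7, 1 → $t7=9-1=8
cmp $t7, 3  (cmp 8,3)
bgt body: taken
lw $t3, 0($t6) → $t3=M[8]=10
xor $t2, $t2, $t3 → $t2=(-28)^10=-18
add $t6, $t6, 4 → $t6=8+4=12
sub $t7, $t7, 1 → $t7=8-1=7
cmp $t7, 3  (cmp 7,3)
bgt body: taken
lw $t3, 0($t6) → $t3=M[12]=7
xor $t2, $t2, $t3 → $t2=(-18)^7=-23
add $t6, $t6, 4 → $t6=12+4=16
sub $t7, $t7, 1 → $t7=7-1=6
cmp $t7, 3  (cmp 6,3)
bgt body: taken
lw $t3, 0($t6) → $t3=M[16]=-2
xor $t2, $t2, $t3 → $t2=(-23)^(-2)=23
add $t6, $t6, 4 → $t6=16+4=20
sub $t7, $t7, 1 → $t7=6-1=5
cmp $t7, 3  (cmp 5,3)
bgt body: taken
lw $t3, 0($t6) → $t3=M[20]=-1
xor $t2, $t2, $t3 → $t2=23^(-1)=-24
add $t6, $t6, 4 → $t6=20+4=24
sub $t7, $t7, 1 → $t7=5-1=4
cmp $t7, 3  (cmp 4,3)
bgt body: taken
lw $t3, 0($t6) → $t3=M[24]=-1
xor $t2, $t2, $t3 → $t2=(-24)^(-1)=23
add $t6, $t6, 4 → $t6=24+4=28
sub $t7, $t7, 1 → $t7=4-1=3
cmp $t7, 3  (cmp 3,3)
bgt body: not taken
halt.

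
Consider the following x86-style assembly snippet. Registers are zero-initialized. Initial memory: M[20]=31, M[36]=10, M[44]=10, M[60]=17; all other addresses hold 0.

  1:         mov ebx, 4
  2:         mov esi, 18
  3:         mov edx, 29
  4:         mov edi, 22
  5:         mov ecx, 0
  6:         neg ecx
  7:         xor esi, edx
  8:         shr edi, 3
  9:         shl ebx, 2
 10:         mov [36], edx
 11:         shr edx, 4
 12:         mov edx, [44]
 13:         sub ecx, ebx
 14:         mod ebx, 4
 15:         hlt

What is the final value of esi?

mov ebx, 4 → ebx=4
mov esi, 18 → esi=18
mov edx, 29 → edx=29
mov edi, 22 → edi=22
mov ecx, 0 → ecx=0
neg ecx → ecx=-(0)=0
xor esi, edx → esi=18^29=15
shr edi, 3 → edi=22>>3=2
shl ebx, 2 → ebx=4<<2=16
mov [36], edx → M[36]=29
shr edx, 4 → edx=29>>4=1
mov edx, [44] → edx=M[44]=10
sub ecx, ebx → ecx=0-16=-16
mod ebx, 4 → ebx=16%4=0
halt.

15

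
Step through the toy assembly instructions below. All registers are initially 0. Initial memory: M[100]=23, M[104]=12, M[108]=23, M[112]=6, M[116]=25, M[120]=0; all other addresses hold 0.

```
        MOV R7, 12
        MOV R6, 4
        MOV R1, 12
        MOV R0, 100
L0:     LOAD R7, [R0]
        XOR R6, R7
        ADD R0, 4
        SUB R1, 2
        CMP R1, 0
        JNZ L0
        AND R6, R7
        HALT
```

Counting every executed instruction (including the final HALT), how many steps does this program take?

42

MOV R7, 12 → R7=12
MOV R6, 4 → R6=4
MOV R1, 12 → R1=12
MOV R0, 100 → R0=100
LOAD R7, [R0] → R7=M[100]=23
XOR R6, R7 → R6=4^23=19
ADD R0, 4 → R0=100+4=104
SUB R1, 2 → R1=12-2=10
CMP R1, 0  (cmp 10,0)
JNZ L0: taken
LOAD R7, [R0] → R7=M[104]=12
XOR R6, R7 → R6=19^12=31
ADD R0, 4 → R0=104+4=108
SUB R1, 2 → R1=10-2=8
CMP R1, 0  (cmp 8,0)
JNZ L0: taken
LOAD R7, [R0] → R7=M[108]=23
XOR R6, R7 → R6=31^23=8
ADD R0, 4 → R0=108+4=112
SUB R1, 2 → R1=8-2=6
CMP R1, 0  (cmp 6,0)
JNZ L0: taken
LOAD R7, [R0] → R7=M[112]=6
XOR R6, R7 → R6=8^6=14
ADD R0, 4 → R0=112+4=116
SUB R1, 2 → R1=6-2=4
CMP R1, 0  (cmp 4,0)
JNZ L0: taken
LOAD R7, [R0] → R7=M[116]=25
XOR R6, R7 → R6=14^25=23
ADD R0, 4 → R0=116+4=120
SUB R1, 2 → R1=4-2=2
CMP R1, 0  (cmp 2,0)
JNZ L0: taken
LOAD R7, [R0] → R7=M[120]=0
XOR R6, R7 → R6=23^0=23
ADD R0, 4 → R0=120+4=124
SUB R1, 2 → R1=2-2=0
CMP R1, 0  (cmp 0,0)
JNZ L0: not taken
AND R6, R7 → R6=23&0=0
halt.
Total executed instructions: 42.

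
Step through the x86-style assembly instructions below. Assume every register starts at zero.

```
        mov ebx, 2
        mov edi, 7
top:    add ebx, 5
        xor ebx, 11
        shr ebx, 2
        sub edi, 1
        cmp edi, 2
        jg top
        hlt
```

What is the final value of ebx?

3

mov ebx, 2 → ebx=2
mov edi, 7 → edi=7
add ebx, 5 → ebx=2+5=7
xor ebx, 11 → ebx=7^11=12
shr ebx, 2 → ebx=12>>2=3
sub edi, 1 → edi=7-1=6
cmp edi, 2  (cmp 6,2)
jg top: taken
add ebx, 5 → ebx=3+5=8
xor ebx, 11 → ebx=8^11=3
shr ebx, 2 → ebx=3>>2=0
sub edi, 1 → edi=6-1=5
cmp edi, 2  (cmp 5,2)
jg top: taken
add ebx, 5 → ebx=0+5=5
xor ebx, 11 → ebx=5^11=14
shr ebx, 2 → ebx=14>>2=3
sub edi, 1 → edi=5-1=4
cmp edi, 2  (cmp 4,2)
jg top: taken
add ebx, 5 → ebx=3+5=8
xor ebx, 11 → ebx=8^11=3
shr ebx, 2 → ebx=3>>2=0
sub edi, 1 → edi=4-1=3
cmp edi, 2  (cmp 3,2)
jg top: taken
add ebx, 5 → ebx=0+5=5
xor ebx, 11 → ebx=5^11=14
shr ebx, 2 → ebx=14>>2=3
sub edi, 1 → edi=3-1=2
cmp edi, 2  (cmp 2,2)
jg top: not taken
halt.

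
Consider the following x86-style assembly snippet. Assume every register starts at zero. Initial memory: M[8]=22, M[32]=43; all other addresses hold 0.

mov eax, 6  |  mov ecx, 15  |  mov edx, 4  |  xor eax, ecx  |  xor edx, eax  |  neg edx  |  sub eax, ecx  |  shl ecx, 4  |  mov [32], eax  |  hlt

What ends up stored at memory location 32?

eax=6
ecx=15
edx=4
eax=6^15=9
edx=4^9=13
edx=-(13)=-13
eax=9-15=-6
ecx=15<<4=240
mov [32], eax → M[32]=-6
halt.

-6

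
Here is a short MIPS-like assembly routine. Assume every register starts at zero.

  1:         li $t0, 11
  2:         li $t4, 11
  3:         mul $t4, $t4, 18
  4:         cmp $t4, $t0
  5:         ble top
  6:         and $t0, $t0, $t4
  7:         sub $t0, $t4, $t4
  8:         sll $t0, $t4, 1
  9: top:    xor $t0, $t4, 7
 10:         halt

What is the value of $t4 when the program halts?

198

li $t0, 11 → $t0=11
li $t4, 11 → $t4=11
mul $t4, $t4, 18 → $t4=11*18=198
cmp $t4, $t0  (cmp 198,11)
ble top: not taken
and $t0, $t0, $t4 → $t0=11&198=2
sub $t0, $t4, $t4 → $t0=198-198=0
sll $t0, $t4, 1 → $t0=198<<1=396
xor $t0, $t4, 7 → $t0=198^7=193
halt.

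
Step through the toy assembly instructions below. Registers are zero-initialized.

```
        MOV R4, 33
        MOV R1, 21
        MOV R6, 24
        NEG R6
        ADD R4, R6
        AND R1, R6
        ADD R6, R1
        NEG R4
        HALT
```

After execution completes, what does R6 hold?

-24

after MOV R4, 33: R4=33
after MOV R1, 21: R1=21
after MOV R6, 24: R6=24
after NEG R6: R6=-(24)=-24
after ADD R4, R6: R4=33+(-24)=9
after AND R1, R6: R1=21&(-24)=0
after ADD R6, R1: R6=(-24)+0=-24
after NEG R4: R4=-(9)=-9
halt.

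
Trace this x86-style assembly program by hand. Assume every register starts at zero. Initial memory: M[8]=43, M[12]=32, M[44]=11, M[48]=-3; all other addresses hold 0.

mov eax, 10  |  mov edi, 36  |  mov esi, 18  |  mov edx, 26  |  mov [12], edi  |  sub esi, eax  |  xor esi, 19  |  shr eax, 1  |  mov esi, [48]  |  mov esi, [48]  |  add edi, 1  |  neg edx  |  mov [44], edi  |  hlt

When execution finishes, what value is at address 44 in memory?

mov eax, 10 → eax=10
mov edi, 36 → edi=36
mov esi, 18 → esi=18
mov edx, 26 → edx=26
mov [12], edi → M[12]=36
sub esi, eax → esi=18-10=8
xor esi, 19 → esi=8^19=27
shr eax, 1 → eax=10>>1=5
mov esi, [48] → esi=M[48]=-3
mov esi, [48] → esi=M[48]=-3
add edi, 1 → edi=36+1=37
neg edx → edx=-(26)=-26
mov [44], edi → M[44]=37
halt.

37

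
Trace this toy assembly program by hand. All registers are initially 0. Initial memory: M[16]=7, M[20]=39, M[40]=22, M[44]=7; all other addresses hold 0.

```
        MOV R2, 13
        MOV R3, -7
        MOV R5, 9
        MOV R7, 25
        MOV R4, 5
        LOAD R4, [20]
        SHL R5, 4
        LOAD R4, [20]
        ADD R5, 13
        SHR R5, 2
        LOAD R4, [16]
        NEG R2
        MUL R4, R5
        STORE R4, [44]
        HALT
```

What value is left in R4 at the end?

273

MOV R2, 13 → R2=13
MOV R3, -7 → R3=-7
MOV R5, 9 → R5=9
MOV R7, 25 → R7=25
MOV R4, 5 → R4=5
LOAD R4, [20] → R4=M[20]=39
SHL R5, 4 → R5=9<<4=144
LOAD R4, [20] → R4=M[20]=39
ADD R5, 13 → R5=144+13=157
SHR R5, 2 → R5=157>>2=39
LOAD R4, [16] → R4=M[16]=7
NEG R2 → R2=-(13)=-13
MUL R4, R5 → R4=7*39=273
STORE R4, [44] → M[44]=273
halt.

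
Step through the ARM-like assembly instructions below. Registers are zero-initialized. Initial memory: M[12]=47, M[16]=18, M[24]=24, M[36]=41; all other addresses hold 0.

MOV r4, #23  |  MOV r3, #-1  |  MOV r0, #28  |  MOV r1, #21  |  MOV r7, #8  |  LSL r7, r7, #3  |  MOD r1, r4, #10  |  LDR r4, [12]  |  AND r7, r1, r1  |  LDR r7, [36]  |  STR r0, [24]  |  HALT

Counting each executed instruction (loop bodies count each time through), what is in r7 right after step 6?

MOV r4, #23 → r4=23
MOV r3, #-1 → r3=-1
MOV r0, #28 → r0=28
MOV r1, #21 → r1=21
MOV r7, #8 → r7=8
LSL r7, r7, #3 → r7=8<<3=64
After step 6: r7 = 64.

64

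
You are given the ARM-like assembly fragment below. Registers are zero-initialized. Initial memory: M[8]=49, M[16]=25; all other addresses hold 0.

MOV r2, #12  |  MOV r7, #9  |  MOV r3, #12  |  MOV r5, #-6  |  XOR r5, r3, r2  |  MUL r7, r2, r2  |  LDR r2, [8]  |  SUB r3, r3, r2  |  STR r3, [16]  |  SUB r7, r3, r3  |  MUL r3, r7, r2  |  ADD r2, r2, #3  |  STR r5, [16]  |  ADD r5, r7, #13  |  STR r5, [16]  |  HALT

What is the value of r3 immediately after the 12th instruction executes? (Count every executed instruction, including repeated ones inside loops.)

0

after MOV r2, #12: r2=12
after MOV r7, #9: r7=9
after MOV r3, #12: r3=12
after MOV r5, #-6: r5=-6
after XOR r5, r3, r2: r5=12^12=0
after MUL r7, r2, r2: r7=12*12=144
after LDR r2, [8]: r2=M[8]=49
after SUB r3, r3, r2: r3=12-49=-37
STR r3, [16] → M[16]=-37
after SUB r7, r3, r3: r7=(-37)-(-37)=0
after MUL r3, r7, r2: r3=0*49=0
after ADD r2, r2, #3: r2=49+3=52
After step 12: r3 = 0.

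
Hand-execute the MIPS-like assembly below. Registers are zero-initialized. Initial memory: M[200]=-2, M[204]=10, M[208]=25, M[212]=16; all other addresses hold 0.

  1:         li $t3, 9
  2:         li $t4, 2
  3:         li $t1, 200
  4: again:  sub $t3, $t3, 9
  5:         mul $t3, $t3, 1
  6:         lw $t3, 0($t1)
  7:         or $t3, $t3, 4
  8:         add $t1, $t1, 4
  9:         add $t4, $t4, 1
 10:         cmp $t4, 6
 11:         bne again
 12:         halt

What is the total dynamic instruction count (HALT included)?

li $t3, 9 → $t3=9
li $t4, 2 → $t4=2
li $t1, 200 → $t1=200
sub $t3, $t3, 9 → $t3=9-9=0
mul $t3, $t3, 1 → $t3=0*1=0
lw $t3, 0($t1) → $t3=M[200]=-2
or $t3, $t3, 4 → $t3=(-2)|4=-2
add $t1, $t1, 4 → $t1=200+4=204
add $t4, $t4, 1 → $t4=2+1=3
cmp $t4, 6  (cmp 3,6)
bne again: taken
sub $t3, $t3, 9 → $t3=(-2)-9=-11
mul $t3, $t3, 1 → $t3=(-11)*1=-11
lw $t3, 0($t1) → $t3=M[204]=10
or $t3, $t3, 4 → $t3=10|4=14
add $t1, $t1, 4 → $t1=204+4=208
add $t4, $t4, 1 → $t4=3+1=4
cmp $t4, 6  (cmp 4,6)
bne again: taken
sub $t3, $t3, 9 → $t3=14-9=5
mul $t3, $t3, 1 → $t3=5*1=5
lw $t3, 0($t1) → $t3=M[208]=25
or $t3, $t3, 4 → $t3=25|4=29
add $t1, $t1, 4 → $t1=208+4=212
add $t4, $t4, 1 → $t4=4+1=5
cmp $t4, 6  (cmp 5,6)
bne again: taken
sub $t3, $t3, 9 → $t3=29-9=20
mul $t3, $t3, 1 → $t3=20*1=20
lw $t3, 0($t1) → $t3=M[212]=16
or $t3, $t3, 4 → $t3=16|4=20
add $t1, $t1, 4 → $t1=212+4=216
add $t4, $t4, 1 → $t4=5+1=6
cmp $t4, 6  (cmp 6,6)
bne again: not taken
halt.
Total executed instructions: 36.

36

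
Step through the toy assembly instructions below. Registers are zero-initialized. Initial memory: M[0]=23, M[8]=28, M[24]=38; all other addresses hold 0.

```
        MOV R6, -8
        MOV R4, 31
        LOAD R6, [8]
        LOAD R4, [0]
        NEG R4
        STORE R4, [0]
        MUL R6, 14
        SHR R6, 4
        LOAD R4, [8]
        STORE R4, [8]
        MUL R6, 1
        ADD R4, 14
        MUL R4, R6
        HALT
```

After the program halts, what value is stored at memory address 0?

-23

MOV R6, -8 → R6=-8
MOV R4, 31 → R4=31
LOAD R6, [8] → R6=M[8]=28
LOAD R4, [0] → R4=M[0]=23
NEG R4 → R4=-(23)=-23
STORE R4, [0] → M[0]=-23
MUL R6, 14 → R6=28*14=392
SHR R6, 4 → R6=392>>4=24
LOAD R4, [8] → R4=M[8]=28
STORE R4, [8] → M[8]=28
MUL R6, 1 → R6=24*1=24
ADD R4, 14 → R4=28+14=42
MUL R4, R6 → R4=42*24=1008
halt.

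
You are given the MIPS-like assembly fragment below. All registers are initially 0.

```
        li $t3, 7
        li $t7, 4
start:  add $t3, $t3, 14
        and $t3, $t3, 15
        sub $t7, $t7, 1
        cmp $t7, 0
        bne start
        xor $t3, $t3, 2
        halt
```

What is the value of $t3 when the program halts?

13

li $t3, 7 → $t3=7
li $t7, 4 → $t7=4
add $t3, $t3, 14 → $t3=7+14=21
and $t3, $t3, 15 → $t3=21&15=5
sub $t7, $t7, 1 → $t7=4-1=3
cmp $t7, 0  (cmp 3,0)
bne start: taken
add $t3, $t3, 14 → $t3=5+14=19
and $t3, $t3, 15 → $t3=19&15=3
sub $t7, $t7, 1 → $t7=3-1=2
cmp $t7, 0  (cmp 2,0)
bne start: taken
add $t3, $t3, 14 → $t3=3+14=17
and $t3, $t3, 15 → $t3=17&15=1
sub $t7, $t7, 1 → $t7=2-1=1
cmp $t7, 0  (cmp 1,0)
bne start: taken
add $t3, $t3, 14 → $t3=1+14=15
and $t3, $t3, 15 → $t3=15&15=15
sub $t7, $t7, 1 → $t7=1-1=0
cmp $t7, 0  (cmp 0,0)
bne start: not taken
xor $t3, $t3, 2 → $t3=15^2=13
halt.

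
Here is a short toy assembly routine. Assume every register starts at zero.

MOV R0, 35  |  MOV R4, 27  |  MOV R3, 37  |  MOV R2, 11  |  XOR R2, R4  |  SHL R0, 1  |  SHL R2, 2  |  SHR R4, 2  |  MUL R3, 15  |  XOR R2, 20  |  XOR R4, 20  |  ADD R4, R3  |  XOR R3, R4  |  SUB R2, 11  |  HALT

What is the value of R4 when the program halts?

R0=35
R4=27
R3=37
R2=11
R2=11^27=16
R0=35<<1=70
R2=16<<2=64
R4=27>>2=6
R3=37*15=555
R2=64^20=84
R4=6^20=18
R4=18+555=573
R3=555^573=22
R2=84-11=73
halt.

573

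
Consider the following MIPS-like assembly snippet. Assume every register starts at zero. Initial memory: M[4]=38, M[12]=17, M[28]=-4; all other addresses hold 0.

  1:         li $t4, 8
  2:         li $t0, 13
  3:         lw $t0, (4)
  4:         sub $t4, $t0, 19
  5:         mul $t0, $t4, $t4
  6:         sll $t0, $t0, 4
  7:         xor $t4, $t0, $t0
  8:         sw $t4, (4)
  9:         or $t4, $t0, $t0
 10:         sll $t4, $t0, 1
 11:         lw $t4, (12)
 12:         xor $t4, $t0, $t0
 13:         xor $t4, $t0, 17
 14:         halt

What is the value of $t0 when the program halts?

5776

$t4=8
$t0=13
$t0=M[4]=38
$t4=38-19=19
$t0=19*19=361
$t0=361<<4=5776
$t4=5776^5776=0
sw $t4, (4) → M[4]=0
$t4=5776|5776=5776
$t4=5776<<1=11552
$t4=M[12]=17
$t4=5776^5776=0
$t4=5776^17=5761
halt.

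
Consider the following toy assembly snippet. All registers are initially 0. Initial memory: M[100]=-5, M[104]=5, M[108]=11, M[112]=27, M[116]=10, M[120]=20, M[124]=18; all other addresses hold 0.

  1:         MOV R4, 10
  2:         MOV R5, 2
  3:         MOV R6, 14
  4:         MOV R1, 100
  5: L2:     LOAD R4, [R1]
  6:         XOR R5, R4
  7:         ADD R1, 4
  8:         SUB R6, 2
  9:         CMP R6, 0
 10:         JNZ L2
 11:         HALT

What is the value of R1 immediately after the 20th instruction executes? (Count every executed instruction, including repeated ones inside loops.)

112

R4=10
R5=2
R6=14
R1=100
R4=M[100]=-5
R5=2^(-5)=-7
R1=100+4=104
R6=14-2=12
CMP R6, 0  (cmp 12,0)
JNZ L2: taken
R4=M[104]=5
R5=(-7)^5=-4
R1=104+4=108
R6=12-2=10
CMP R6, 0  (cmp 10,0)
JNZ L2: taken
R4=M[108]=11
R5=(-4)^11=-9
R1=108+4=112
R6=10-2=8
After step 20: R1 = 112.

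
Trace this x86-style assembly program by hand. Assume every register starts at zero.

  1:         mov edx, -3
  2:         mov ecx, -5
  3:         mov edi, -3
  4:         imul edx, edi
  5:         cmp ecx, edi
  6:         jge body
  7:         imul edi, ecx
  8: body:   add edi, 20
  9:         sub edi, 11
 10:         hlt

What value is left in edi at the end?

mov edx, -3 → edx=-3
mov ecx, -5 → ecx=-5
mov edi, -3 → edi=-3
imul edx, edi → edx=(-3)*(-3)=9
cmp ecx, edi  (cmp -5,-3)
jge body: not taken
imul edi, ecx → edi=(-3)*(-5)=15
add edi, 20 → edi=15+20=35
sub edi, 11 → edi=35-11=24
halt.

24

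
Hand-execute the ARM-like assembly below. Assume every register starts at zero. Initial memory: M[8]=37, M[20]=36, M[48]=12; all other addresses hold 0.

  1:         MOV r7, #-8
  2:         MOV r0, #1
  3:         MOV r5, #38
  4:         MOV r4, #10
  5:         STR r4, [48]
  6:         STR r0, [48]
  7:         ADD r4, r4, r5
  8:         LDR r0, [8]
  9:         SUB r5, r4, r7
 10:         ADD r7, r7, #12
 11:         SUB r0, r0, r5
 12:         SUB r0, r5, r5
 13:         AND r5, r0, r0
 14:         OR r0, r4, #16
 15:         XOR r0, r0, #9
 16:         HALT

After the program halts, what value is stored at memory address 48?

1

MOV r7, #-8 → r7=-8
MOV r0, #1 → r0=1
MOV r5, #38 → r5=38
MOV r4, #10 → r4=10
STR r4, [48] → M[48]=10
STR r0, [48] → M[48]=1
ADD r4, r4, r5 → r4=10+38=48
LDR r0, [8] → r0=M[8]=37
SUB r5, r4, r7 → r5=48-(-8)=56
ADD r7, r7, #12 → r7=(-8)+12=4
SUB r0, r0, r5 → r0=37-56=-19
SUB r0, r5, r5 → r0=56-56=0
AND r5, r0, r0 → r5=0&0=0
OR r0, r4, #16 → r0=48|16=48
XOR r0, r0, #9 → r0=48^9=57
halt.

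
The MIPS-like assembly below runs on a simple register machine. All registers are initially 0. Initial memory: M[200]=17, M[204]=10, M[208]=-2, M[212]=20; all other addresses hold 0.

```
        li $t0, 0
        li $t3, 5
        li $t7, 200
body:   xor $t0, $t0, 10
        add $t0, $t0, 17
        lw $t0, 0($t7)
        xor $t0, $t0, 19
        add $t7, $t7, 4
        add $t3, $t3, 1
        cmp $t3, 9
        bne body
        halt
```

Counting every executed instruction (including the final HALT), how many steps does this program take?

36

$t0=0
$t3=5
$t7=200
$t0=0^10=10
$t0=10+17=27
$t0=M[200]=17
$t0=17^19=2
$t7=200+4=204
$t3=5+1=6
cmp $t3, 9  (cmp 6,9)
bne body: taken
$t0=2^10=8
$t0=8+17=25
$t0=M[204]=10
$t0=10^19=25
$t7=204+4=208
$t3=6+1=7
cmp $t3, 9  (cmp 7,9)
bne body: taken
$t0=25^10=19
$t0=19+17=36
$t0=M[208]=-2
$t0=(-2)^19=-19
$t7=208+4=212
$t3=7+1=8
cmp $t3, 9  (cmp 8,9)
bne body: taken
$t0=(-19)^10=-25
$t0=(-25)+17=-8
$t0=M[212]=20
$t0=20^19=7
$t7=212+4=216
$t3=8+1=9
cmp $t3, 9  (cmp 9,9)
bne body: not taken
halt.
Total executed instructions: 36.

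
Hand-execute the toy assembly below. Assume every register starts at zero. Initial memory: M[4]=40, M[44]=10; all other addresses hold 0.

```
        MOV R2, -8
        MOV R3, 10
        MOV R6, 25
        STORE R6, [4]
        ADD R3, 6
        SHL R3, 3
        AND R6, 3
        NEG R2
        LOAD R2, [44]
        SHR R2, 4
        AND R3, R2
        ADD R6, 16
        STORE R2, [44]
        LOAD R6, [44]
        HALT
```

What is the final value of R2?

MOV R2, -8 → R2=-8
MOV R3, 10 → R3=10
MOV R6, 25 → R6=25
STORE R6, [4] → M[4]=25
ADD R3, 6 → R3=10+6=16
SHL R3, 3 → R3=16<<3=128
AND R6, 3 → R6=25&3=1
NEG R2 → R2=-(-8)=8
LOAD R2, [44] → R2=M[44]=10
SHR R2, 4 → R2=10>>4=0
AND R3, R2 → R3=128&0=0
ADD R6, 16 → R6=1+16=17
STORE R2, [44] → M[44]=0
LOAD R6, [44] → R6=M[44]=0
halt.

0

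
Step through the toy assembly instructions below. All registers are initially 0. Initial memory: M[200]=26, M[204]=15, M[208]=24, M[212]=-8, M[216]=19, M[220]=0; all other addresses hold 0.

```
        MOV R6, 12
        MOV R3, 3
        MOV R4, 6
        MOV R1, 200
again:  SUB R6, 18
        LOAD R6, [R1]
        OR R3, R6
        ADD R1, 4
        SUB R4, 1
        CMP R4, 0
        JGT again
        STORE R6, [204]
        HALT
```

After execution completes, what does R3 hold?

after MOV R6, 12: R6=12
after MOV R3, 3: R3=3
after MOV R4, 6: R4=6
after MOV R1, 200: R1=200
after SUB R6, 18: R6=12-18=-6
after LOAD R6, [R1]: R6=M[200]=26
after OR R3, R6: R3=3|26=27
after ADD R1, 4: R1=200+4=204
after SUB R4, 1: R4=6-1=5
CMP R4, 0  (cmp 5,0)
JGT again: taken
after SUB R6, 18: R6=26-18=8
after LOAD R6, [R1]: R6=M[204]=15
after OR R3, R6: R3=27|15=31
after ADD R1, 4: R1=204+4=208
after SUB R4, 1: R4=5-1=4
CMP R4, 0  (cmp 4,0)
JGT again: taken
after SUB R6, 18: R6=15-18=-3
after LOAD R6, [R1]: R6=M[208]=24
after OR R3, R6: R3=31|24=31
after ADD R1, 4: R1=208+4=212
after SUB R4, 1: R4=4-1=3
CMP R4, 0  (cmp 3,0)
JGT again: taken
after SUB R6, 18: R6=24-18=6
after LOAD R6, [R1]: R6=M[212]=-8
after OR R3, R6: R3=31|(-8)=-1
after ADD R1, 4: R1=212+4=216
after SUB R4, 1: R4=3-1=2
CMP R4, 0  (cmp 2,0)
JGT again: taken
after SUB R6, 18: R6=(-8)-18=-26
after LOAD R6, [R1]: R6=M[216]=19
after OR R3, R6: R3=(-1)|19=-1
after ADD R1, 4: R1=216+4=220
after SUB R4, 1: R4=2-1=1
CMP R4, 0  (cmp 1,0)
JGT again: taken
after SUB R6, 18: R6=19-18=1
after LOAD R6, [R1]: R6=M[220]=0
after OR R3, R6: R3=(-1)|0=-1
after ADD R1, 4: R1=220+4=224
after SUB R4, 1: R4=1-1=0
CMP R4, 0  (cmp 0,0)
JGT again: not taken
STORE R6, [204] → M[204]=0
halt.

-1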